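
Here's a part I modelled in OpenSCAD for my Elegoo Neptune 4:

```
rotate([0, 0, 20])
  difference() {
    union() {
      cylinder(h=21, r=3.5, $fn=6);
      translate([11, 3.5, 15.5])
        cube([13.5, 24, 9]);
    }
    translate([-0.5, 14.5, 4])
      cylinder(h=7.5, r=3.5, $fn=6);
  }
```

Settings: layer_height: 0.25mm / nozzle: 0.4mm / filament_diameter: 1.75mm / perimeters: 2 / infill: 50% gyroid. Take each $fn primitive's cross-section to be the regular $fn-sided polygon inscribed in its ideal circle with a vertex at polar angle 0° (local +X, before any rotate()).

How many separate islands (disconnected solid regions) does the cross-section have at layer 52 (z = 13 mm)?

At z = 13 mm: the cylinder: section is a regular 6-gon, circumradius r=3.5; the cube at (11, 3.5) is absent (z outside [15.5, 24.5]); Taking the union: only the r=3.5 cylinder is present, so the union is just that shape — 1 connected region; the cylinder at (-0.5, 14.5) is absent (z outside [4, 11.5]); Taking the first minus the rest: none of the subtracted shapes is present at this height, so the result so far is unchanged — 1 connected region; (whole slice rotated 20° about Z — lengths, areas and connectivity unchanged). Overall, the cross-section is a single solid region. Island count = 1.

1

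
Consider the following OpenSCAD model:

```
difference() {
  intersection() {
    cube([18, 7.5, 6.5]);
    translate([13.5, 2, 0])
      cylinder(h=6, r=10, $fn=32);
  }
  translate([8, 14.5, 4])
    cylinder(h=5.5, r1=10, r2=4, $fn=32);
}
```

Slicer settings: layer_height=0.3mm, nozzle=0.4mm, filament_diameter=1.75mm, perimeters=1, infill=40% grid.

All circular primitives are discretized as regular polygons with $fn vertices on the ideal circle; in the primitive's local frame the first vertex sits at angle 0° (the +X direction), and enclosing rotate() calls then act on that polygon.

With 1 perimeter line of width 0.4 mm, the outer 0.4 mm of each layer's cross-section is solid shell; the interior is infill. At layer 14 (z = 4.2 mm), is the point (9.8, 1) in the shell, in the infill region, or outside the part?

At z = 4.2 mm: the cube is present — its section is the full 18×7.5 rectangle; the r=10 cylinder at (13.5, 2) gives a regular 32-gon of circumradius 10 (constant along its height); Taking the intersection: the r=10 cylinder at (13.5, 2) partially overlaps the 18×7.5 cube; clipping to the common part keeps 105.45 mm² — 1 connected region; the cone at (8, 14.5): at t=0.036 of its height the radius interpolates to r₁+(r₂−r₁)t = 9.782, giving a regular 32-gon of that circumradius; Taking the first minus the rest: starting from that combined region, the cone at (8, 14.5) partially overlaps it — only the 21.48 mm² overlap (of its 298.67 mm²) is removed, clipping the outline — 1 connected region. Overall, the cross-section is a single solid region. The nearest boundary edge runs (18.00, 0.00)→(3.71, 0.00); distance from the point to it = 1.00 mm. The point is inside the cross-section and 1.00 mm from the nearest boundary — more than the 0.4 mm shell width (1 × 0.4), so it's in the infill interior.

infill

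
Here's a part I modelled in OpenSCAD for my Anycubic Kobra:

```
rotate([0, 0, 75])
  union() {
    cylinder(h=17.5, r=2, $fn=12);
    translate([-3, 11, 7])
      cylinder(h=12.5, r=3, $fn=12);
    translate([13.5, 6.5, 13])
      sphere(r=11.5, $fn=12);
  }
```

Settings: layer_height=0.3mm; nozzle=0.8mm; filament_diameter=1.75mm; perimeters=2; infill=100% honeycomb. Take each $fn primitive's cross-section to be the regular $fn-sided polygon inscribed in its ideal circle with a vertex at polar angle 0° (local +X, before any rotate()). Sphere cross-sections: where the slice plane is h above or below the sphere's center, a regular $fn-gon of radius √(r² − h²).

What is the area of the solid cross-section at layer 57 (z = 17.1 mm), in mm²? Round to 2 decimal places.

At z = 17.1 mm: the cylinder: section is a regular 12-gon, circumradius r=2 (area = (12/2)·2.000²·sin(360°/12) = 12.00 mm²); the cylinder at (-3, 11): section is a regular 12-gon, circumradius r=3 (area = (12/2)·3.000²·sin(360°/12) = 27.00 mm²); the sphere at (13.5, 6.5): section is a regular 12-gon, circumradius = √(r²−h²) = √(11.5²−4.1²) = 10.744 (area = (12/2)·10.744²·sin(360°/12) = 346.32 mm²); Merging all regions: the 3 present regions are separate (no shared area or edge), so areas and boundary lengths simply add and each stays a separate island — area = 385.32 mm²; (rotated 75° about Z; rotation is an isometry so areas/perimeters/island counts are preserved). Overall, the cross-section has 3 separate islands. Net area = 385.32 mm².

385.32 mm²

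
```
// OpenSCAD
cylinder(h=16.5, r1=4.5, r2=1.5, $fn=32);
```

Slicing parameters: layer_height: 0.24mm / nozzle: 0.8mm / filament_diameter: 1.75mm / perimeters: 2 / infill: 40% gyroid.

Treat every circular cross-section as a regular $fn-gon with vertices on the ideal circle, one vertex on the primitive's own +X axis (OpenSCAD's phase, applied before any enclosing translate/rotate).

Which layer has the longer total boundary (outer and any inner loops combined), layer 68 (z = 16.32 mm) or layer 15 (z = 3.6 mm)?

Layer 68 (z = 16.32): the cone: at t=0.989 of its height the radius interpolates to r₁+(r₂−r₁)t = 1.533, giving a regular 32-gon of that circumradius (perimeter = 2·32·1.533·sin(180°/32) = 9.61 mm). So its perimeter = 9.61 mm. Layer 15 (z = 3.6): the cone: at t=0.218 of its height the radius interpolates to r₁+(r₂−r₁)t = 3.845, giving a regular 32-gon of that circumradius (perimeter = 2·32·3.845·sin(180°/32) = 24.12 mm). So its perimeter = 24.12 mm. Layer 15 is larger (24.12 vs 9.61 mm).

layer 15 (z = 3.6 mm)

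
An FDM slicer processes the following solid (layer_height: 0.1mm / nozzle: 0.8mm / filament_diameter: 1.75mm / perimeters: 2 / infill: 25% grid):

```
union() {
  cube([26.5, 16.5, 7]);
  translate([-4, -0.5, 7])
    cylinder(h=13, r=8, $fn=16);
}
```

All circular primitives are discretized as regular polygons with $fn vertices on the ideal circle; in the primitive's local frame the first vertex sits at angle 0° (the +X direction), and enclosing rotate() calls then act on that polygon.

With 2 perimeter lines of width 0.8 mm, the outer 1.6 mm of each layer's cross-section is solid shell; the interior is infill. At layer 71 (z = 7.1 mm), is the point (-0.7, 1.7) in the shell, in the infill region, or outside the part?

infill

At z = 7.1 mm: the cube does not reach this height (z outside [0, 7]); the cylinder at (-4, -0.5): section is a regular 16-gon, circumradius r=8; Merging all regions: only the r=8 cylinder at (-4, -0.5) is present, so the union is just that shape — 1 connected region. Overall, the cross-section is a single solid region. The nearest boundary edge runs (3.39, 2.56)→(1.66, 5.16); distance from the point to it = 3.88 mm. The point is inside the cross-section and 3.88 mm from the nearest boundary — more than the 1.6 mm shell width (2 × 0.8), so it's in the infill interior.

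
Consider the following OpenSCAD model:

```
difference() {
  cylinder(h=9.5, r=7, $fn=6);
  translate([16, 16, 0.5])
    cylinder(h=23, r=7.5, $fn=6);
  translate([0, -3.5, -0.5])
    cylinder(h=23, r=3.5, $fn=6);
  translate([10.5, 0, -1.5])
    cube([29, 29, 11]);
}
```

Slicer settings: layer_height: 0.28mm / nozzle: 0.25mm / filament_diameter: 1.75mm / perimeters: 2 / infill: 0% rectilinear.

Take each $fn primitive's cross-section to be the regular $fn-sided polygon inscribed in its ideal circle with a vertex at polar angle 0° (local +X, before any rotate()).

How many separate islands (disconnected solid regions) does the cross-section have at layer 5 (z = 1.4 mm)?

At z = 1.4 mm: the r=7 cylinder contributes a regular 6-gon of circumradius 7; the r=7.5 cylinder at (16, 16) gives a regular 6-gon of circumradius 7.5 (constant along its height); the r=3.5 cylinder at (0, -3.5) gives a regular 6-gon of circumradius 3.5 (constant along its height); the cube at (10.5, 0) (footprint 29×29) is included at this height; Taking the first minus the rest: starting from the r=7 cylinder, the r=7.5 cylinder at (16, 16) misses the remaining region (no effect); the r=3.5 cylinder at (0, -3.5) partially overlaps it — only the 30.06 mm² overlap (of its 31.83 mm²) is removed, clipping the outline; the 29×29 cube at (10.5, 0) misses the remaining region (no effect) — 1 connected region. Overall, the cross-section is a single solid region. Island count = 1.

1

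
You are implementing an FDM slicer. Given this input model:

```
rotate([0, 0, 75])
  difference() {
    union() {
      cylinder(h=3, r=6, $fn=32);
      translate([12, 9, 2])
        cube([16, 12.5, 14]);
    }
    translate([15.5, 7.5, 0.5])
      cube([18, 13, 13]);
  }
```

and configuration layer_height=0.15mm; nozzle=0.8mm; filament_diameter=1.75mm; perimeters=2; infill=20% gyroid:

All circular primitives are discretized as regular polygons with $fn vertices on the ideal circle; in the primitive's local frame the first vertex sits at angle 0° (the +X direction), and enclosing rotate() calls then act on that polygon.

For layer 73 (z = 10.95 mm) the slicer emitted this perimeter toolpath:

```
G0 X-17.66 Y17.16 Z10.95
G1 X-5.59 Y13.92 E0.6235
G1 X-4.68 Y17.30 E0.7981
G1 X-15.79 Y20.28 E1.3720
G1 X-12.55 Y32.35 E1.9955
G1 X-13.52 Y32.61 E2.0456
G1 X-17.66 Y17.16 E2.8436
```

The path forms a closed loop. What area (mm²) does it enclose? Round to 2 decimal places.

Apply the shoelace formula to the sequence of (X, Y) vertices; enclosed area = 56.25 mm².

56.25 mm²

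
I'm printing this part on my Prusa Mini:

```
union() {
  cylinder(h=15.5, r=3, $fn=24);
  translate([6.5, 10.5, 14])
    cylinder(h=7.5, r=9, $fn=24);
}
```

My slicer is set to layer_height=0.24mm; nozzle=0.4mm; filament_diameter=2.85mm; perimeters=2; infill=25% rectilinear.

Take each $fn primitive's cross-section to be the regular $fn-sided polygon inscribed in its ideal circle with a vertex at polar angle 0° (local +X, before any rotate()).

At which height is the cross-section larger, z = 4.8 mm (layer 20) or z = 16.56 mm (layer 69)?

layer 69 (z = 16.56 mm)

Layer 20 (z = 4.8): the r=3 cylinder contributes a regular 24-gon of circumradius 3 (area = (24/2)·3.000²·sin(360°/24) = 27.95 mm²); the cylinder at (6.5, 10.5) is not intersected at this z (z outside [14, 21.5]); Merging all regions: only the r=3 cylinder is present, so the union is just that shape — area = 27.95 mm². So its area = 27.95 mm². Layer 69 (z = 16.56): the cylinder is absent (z outside [0, 15.5]); the r=9 cylinder at (6.5, 10.5) gives a regular 24-gon of circumradius 9 (constant along its height) (area = (24/2)·9.000²·sin(360°/24) = 251.57 mm²); Merging all regions: only the r=9 cylinder at (6.5, 10.5) is present, so the union is just that shape — area = 251.57 mm². So its area = 251.57 mm². Layer 69 is larger (251.57 vs 27.95 mm²).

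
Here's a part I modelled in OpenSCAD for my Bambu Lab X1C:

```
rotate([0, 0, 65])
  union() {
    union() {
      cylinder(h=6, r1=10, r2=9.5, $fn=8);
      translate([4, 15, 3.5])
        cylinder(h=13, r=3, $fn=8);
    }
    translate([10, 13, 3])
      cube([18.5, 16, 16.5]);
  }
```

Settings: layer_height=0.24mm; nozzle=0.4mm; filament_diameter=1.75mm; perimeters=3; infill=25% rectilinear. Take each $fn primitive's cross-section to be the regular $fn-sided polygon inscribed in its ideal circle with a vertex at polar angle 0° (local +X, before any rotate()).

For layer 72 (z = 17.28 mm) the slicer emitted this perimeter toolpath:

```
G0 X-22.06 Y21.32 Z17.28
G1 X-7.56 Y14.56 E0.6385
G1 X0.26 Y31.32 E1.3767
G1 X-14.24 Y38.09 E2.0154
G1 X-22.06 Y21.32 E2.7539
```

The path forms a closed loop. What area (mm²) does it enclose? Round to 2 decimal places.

Apply the shoelace formula to the sequence of (X, Y) vertices; enclosed area = 295.99 mm².

295.99 mm²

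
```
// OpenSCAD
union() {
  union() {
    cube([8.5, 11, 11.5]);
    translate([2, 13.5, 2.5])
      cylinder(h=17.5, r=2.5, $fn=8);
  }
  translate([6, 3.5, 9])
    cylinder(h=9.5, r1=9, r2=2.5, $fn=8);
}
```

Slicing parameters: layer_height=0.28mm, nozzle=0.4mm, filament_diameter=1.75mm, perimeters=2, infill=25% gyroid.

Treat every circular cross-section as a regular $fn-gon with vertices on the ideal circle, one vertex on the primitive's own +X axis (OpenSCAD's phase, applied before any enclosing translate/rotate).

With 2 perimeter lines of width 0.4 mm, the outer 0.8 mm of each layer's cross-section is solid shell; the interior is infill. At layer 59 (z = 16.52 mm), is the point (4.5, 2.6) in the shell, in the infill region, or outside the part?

At z = 16.52 mm: the cube does not reach this height (z outside [0, 11.5]); the r=2.5 cylinder at (2, 13.5) gives a regular 8-gon of circumradius 2.5 (constant along its height); Taking the union: only the r=2.5 cylinder at (2, 13.5) is present, so the union is just that shape — 1 connected region; the cone at (6, 3.5): at t=0.792 of its height the radius interpolates to r₁+(r₂−r₁)t = 3.855, giving a regular 8-gon of that circumradius; Merging all regions: the 2 present regions are separate (no shared area or edge), so areas and boundary lengths simply add and each stays a separate island — 2 connected regions. Overall, the cross-section has 2 separate islands. The nearest boundary edge runs (3.27, 0.77)→(2.15, 3.50); distance from the point to it = 1.83 mm. (Shell/infill is judged within the island containing the point — the largest one.) The point is inside the cross-section and 1.83 mm from the nearest boundary — more than the 0.8 mm shell width (2 × 0.4), so it's in the infill interior.

infill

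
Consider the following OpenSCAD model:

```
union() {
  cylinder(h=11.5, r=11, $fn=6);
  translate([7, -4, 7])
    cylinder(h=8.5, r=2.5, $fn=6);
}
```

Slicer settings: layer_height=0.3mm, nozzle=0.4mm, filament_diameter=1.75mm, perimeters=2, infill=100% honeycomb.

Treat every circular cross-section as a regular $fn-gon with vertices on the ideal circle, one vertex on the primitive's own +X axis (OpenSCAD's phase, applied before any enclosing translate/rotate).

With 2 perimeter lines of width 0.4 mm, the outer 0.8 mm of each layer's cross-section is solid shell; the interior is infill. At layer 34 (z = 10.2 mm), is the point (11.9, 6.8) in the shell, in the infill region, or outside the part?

outside

At z = 10.2 mm: the cylinder: section is a regular 6-gon, circumradius r=11; the cylinder at (7, -4): section is a regular 6-gon, circumradius r=2.5; Taking the union: the regions partially overlap (shared area 14.20 mm²), so overlapping operands fuse into one piece — 1 connected region. Overall, the cross-section is a single solid region. The nearest boundary edge runs (5.50, 9.53)→(11.00, 0.00); distance from the point to it = 4.18 mm. The point is not inside any of the regions above, so it lies outside the cross-section (4.18 mm from the nearest boundary).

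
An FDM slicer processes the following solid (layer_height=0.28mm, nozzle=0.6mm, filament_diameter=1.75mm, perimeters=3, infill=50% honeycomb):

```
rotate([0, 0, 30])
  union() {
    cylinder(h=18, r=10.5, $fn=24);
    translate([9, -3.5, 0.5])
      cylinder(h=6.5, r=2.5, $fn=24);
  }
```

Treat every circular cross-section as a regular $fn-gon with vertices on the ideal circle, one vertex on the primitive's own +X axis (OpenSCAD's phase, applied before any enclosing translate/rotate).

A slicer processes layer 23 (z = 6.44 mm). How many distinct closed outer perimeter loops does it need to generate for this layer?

At z = 6.44 mm: the r=10.5 cylinder contributes a regular 24-gon of circumradius 10.5; the cylinder at (9, -3.5): section is a regular 24-gon, circumradius r=2.5; Merging all regions: the regions partially overlap (shared area 13.11 mm²), so overlapping operands fuse into one piece — 1 connected region; (rotated 30° about Z; rotation is an isometry so areas/perimeters/island counts are preserved). The result has 1 disconnected region.

1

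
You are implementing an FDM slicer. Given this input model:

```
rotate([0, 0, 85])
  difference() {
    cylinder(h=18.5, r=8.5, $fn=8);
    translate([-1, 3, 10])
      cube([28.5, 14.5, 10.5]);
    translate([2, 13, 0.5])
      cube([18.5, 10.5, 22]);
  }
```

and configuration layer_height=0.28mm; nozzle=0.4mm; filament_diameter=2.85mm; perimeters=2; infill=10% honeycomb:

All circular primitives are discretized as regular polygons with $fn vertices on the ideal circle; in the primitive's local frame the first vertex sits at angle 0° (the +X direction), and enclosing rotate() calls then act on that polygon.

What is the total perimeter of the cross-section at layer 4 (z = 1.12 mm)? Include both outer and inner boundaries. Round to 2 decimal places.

At z = 1.12 mm: the r=8.5 cylinder contributes a regular 8-gon of circumradius 8.5 (perimeter = 2·8·8.500·sin(180°/8) = 52.04 mm); the cube at (-1, 3) is absent (z outside [10, 20.5]); the 18.5×10.5 cube at (2, 13) contributes its full rectangle (perimeter 58.00 mm); After the difference (first − rest): starting from the r=8.5 cylinder, the 18.5×10.5 cube at (2, 13) misses the remaining region (no effect) — boundary = 52.04 mm; (whole slice rotated 85° about Z — lengths, areas and connectivity unchanged). Overall, the cross-section is a single solid region. Total boundary length (outer) = 52.04 mm.

52.04 mm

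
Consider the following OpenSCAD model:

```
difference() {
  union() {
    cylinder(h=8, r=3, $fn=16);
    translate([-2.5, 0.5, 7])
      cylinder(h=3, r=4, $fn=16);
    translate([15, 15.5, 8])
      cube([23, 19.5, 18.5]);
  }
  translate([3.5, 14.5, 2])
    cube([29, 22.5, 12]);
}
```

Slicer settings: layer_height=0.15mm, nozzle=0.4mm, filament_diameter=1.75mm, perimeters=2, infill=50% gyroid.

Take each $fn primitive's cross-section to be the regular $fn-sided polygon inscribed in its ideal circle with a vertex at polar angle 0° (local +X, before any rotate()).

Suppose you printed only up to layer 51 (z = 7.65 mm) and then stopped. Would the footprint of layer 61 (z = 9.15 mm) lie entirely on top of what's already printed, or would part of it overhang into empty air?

part overhangs

Compare the two slices. At z = 7.65: the r=3 cylinder gives a regular 16-gon of circumradius 3 (constant along its height) (area = (16/2)·3.000²·sin(360°/16) = 27.55 mm²); the cylinder at (-2.5, 0.5): section is a regular 16-gon, circumradius r=4 (area = (16/2)·4.000²·sin(360°/16) = 48.98 mm²); the cube at (15, 15.5) is not intersected at this z (z outside [8, 26.5]); Combining (union): the regions partially overlap — summed areas 76.54 mm² minus the doubly-counted overlap 19.62 mm² gives 56.92 mm² — area = 56.92 mm²; the cube at (3.5, 14.5) is present — its section is the full 29×22.5 rectangle (area 652.50 mm²); Taking the first minus the rest: starting from that combined region (56.92 mm²), the 29×22.5 cube at (3.5, 14.5) misses the remaining region (no effect) — area = 56.92 mm². At z = 9.15: the cylinder is absent (z outside [0, 8]); the r=4 cylinder at (-2.5, 0.5) gives a regular 16-gon of circumradius 4 (constant along its height) (area = (16/2)·4.000²·sin(360°/16) = 48.98 mm²); the 23×19.5 cube at (15, 15.5) contributes its full rectangle (area 448.50 mm²); Taking the union: the 2 present regions are separate (no shared area or edge), so areas and boundary lengths simply add and each stays a separate island — area = 497.48 mm²; the 29×22.5 cube at (3.5, 14.5) contributes its full rectangle (area 652.50 mm²); Subtracting the remaining from the first: starting from the result so far (497.48 mm²), the 29×22.5 cube at (3.5, 14.5) partially overlaps it — only the 341.25 mm² overlap (of its 652.50 mm²) is removed, clipping the outline — area = 156.23 mm². Checking containment: at z = 9.15 the cross-section extends beyond the z = 7.65 cross-section by about 107.25 mm².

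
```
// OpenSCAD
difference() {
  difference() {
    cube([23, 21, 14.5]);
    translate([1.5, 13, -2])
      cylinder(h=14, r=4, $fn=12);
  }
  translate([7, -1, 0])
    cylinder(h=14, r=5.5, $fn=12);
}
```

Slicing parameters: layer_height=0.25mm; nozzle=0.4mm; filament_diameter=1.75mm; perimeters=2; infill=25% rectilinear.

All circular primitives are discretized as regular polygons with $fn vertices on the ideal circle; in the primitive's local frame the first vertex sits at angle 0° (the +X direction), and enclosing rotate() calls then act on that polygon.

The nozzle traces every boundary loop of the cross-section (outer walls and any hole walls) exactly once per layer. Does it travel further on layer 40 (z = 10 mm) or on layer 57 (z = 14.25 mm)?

layer 40 (z = 10 mm)

Layer 40 (z = 10): the 23×21 cube contributes its full rectangle (perimeter 88.00 mm); the cylinder at (1.5, 13): section is a regular 12-gon, circumradius r=4 (perimeter = 2·12·4.000·sin(180°/12) = 24.85 mm); Subtracting the remaining from the first: starting from the 23×21 cube, the r=4 cylinder at (1.5, 13) partially overlaps it — only the 35.40 mm² overlap (of its 48.00 mm²) is removed, clipping the outline — boundary = 96.33 mm; the cylinder at (7, -1): section is a regular 12-gon, circumradius r=5.5 (perimeter = 2·12·5.500·sin(180°/12) = 34.16 mm); Taking the first minus the rest: starting from that combined region, the r=5.5 cylinder at (7, -1) partially overlaps it — only the 34.64 mm² overlap (of its 90.75 mm²) is removed, clipping the outline — boundary = 100.88 mm. So its perimeter = 100.88 mm. Layer 57 (z = 14.25): the 23×21 cube contributes its full rectangle (perimeter 88.00 mm); the cylinder at (1.5, 13) does not reach this height (z outside [-2, 12]); Taking the first minus the rest: none of the subtracted shapes is present at this height, so the 23×21 cube is unchanged — boundary = 88.00 mm; the cylinder at (7, -1) does not reach this height (z outside [0, 14]); After the difference (first − rest): none of the subtracted shapes is present at this height, so the result so far is unchanged — boundary = 88.00 mm. So its perimeter = 88.00 mm. Layer 40 is larger (100.88 vs 88.00 mm).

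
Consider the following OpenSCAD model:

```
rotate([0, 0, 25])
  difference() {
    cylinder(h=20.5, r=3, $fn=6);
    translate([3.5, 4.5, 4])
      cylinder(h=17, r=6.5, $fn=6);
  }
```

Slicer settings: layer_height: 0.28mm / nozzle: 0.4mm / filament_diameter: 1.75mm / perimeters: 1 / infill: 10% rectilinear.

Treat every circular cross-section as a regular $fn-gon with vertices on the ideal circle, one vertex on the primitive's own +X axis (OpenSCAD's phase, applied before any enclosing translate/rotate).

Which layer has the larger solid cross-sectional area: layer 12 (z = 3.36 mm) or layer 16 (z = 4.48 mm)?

Layer 12 (z = 3.36): the cylinder: section is a regular 6-gon, circumradius r=3 (area = (6/2)·3.000²·sin(360°/6) = 23.38 mm²); the cylinder at (3.5, 4.5) is absent (z outside [4, 21]); Taking the first minus the rest: none of the subtracted shapes is present at this height, so the r=3 cylinder is unchanged — area = 23.38 mm²; (whole slice rotated 25° about Z — lengths, areas and connectivity unchanged). So its area = 23.38 mm². Layer 16 (z = 4.48): the cylinder: section is a regular 6-gon, circumradius r=3 (area = (6/2)·3.000²·sin(360°/6) = 23.38 mm²); the cylinder at (3.5, 4.5): section is a regular 6-gon, circumradius r=6.5 (area = (6/2)·6.500²·sin(360°/6) = 109.77 mm²); Taking the first minus the rest: starting from the r=3 cylinder (23.38 mm²), the r=6.5 cylinder at (3.5, 4.5) partially overlaps it — only the 11.87 mm² overlap (of its 109.77 mm²) is removed, clipping the outline — area = 11.51 mm²; (rotated 25° about Z; rotation is an isometry so areas/perimeters/island counts are preserved). So its area = 11.51 mm². Layer 12 is larger (23.38 vs 11.51 mm²).

layer 12 (z = 3.36 mm)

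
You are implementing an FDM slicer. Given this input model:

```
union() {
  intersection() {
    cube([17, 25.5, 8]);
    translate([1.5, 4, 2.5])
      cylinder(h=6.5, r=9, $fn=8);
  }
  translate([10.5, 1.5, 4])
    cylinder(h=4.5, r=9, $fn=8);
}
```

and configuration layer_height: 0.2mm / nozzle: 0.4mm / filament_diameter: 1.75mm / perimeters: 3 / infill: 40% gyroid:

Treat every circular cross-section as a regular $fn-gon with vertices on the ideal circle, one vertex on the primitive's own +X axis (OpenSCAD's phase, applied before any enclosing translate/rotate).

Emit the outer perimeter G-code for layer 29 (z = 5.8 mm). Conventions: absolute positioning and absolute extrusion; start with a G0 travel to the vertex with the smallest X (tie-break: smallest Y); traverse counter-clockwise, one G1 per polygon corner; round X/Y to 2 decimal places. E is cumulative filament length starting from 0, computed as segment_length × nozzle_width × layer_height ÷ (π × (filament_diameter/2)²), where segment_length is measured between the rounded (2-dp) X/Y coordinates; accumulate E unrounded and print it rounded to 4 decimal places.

At z = 5.8 mm: the 17×25.5 cube contributes its full rectangle; the r=9 cylinder at (1.5, 4) gives a regular 8-gon of circumradius 9 (constant along its height); After intersecting: the r=9 cylinder at (1.5, 4) partially overlaps the 17×25.5 cube; clipping to the common part keeps 109.00 mm² — 1 connected region; the cylinder at (10.5, 1.5): section is a regular 8-gon, circumradius r=9; Taking the union: the regions partially overlap (shared area 59.53 mm²), so overlapping operands fuse into one piece — 1 connected region. The outline is a single polygon with 12 vertices. Extrusion per mm of travel: 0.4 × 0.2 / (π × 0.875²) = 0.033260. Accumulating E over each segment gives final E = 2.1975.

G0 X0.00 Y0.00 Z5.80
G1 X2.12 Y0.00 E0.0705
G1 X4.14 Y-4.86 E0.2456
G1 X10.50 Y-7.50 E0.4746
G1 X16.86 Y-4.86 E0.7036
G1 X19.50 Y1.50 E0.9327
G1 X16.86 Y7.86 E1.1617
G1 X10.50 Y10.50 E1.3907
G1 X8.20 Y9.55 E1.4735
G1 X7.86 Y10.36 E1.5027
G1 X1.50 Y13.00 E1.7318
G1 X0.00 Y12.38 E1.7857
G1 X0.00 Y0.00 E2.1975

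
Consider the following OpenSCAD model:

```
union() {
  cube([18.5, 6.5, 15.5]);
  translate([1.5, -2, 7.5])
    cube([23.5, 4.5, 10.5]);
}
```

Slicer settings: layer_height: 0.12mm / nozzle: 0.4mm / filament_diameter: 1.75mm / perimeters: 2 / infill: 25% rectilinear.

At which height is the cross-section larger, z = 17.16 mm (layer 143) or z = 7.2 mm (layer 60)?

layer 60 (z = 7.2 mm)

Layer 143 (z = 17.16): the cube does not reach this height (z outside [0, 15.5]); the cube at (1.5, -2) (footprint 23.5×4.5) is included at this height (area 105.75 mm²); Taking the union: only the 23.5×4.5 cube at (1.5, -2) is present, so the union is just that shape — area = 105.75 mm². So its area = 105.75 mm². Layer 60 (z = 7.2): the 18.5×6.5 cube contributes its full rectangle (area 120.25 mm²); the cube at (1.5, -2) does not reach this height (z outside [7.5, 18]); Taking the union: only the 18.5×6.5 cube is present, so the union is just that shape — area = 120.25 mm². So its area = 120.25 mm². Layer 60 is larger (120.25 vs 105.75 mm²).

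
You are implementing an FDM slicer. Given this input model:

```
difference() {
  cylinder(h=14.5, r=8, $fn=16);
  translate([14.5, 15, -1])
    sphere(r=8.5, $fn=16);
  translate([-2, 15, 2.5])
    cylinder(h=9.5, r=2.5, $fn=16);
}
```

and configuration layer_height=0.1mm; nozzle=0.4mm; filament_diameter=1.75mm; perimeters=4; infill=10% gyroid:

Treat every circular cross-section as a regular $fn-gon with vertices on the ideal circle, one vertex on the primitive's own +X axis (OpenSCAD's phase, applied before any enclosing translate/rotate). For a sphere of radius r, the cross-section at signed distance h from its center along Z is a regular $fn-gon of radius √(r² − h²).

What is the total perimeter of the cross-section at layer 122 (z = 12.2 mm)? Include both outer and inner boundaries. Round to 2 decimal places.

At z = 12.2 mm: the r=8 cylinder contributes a regular 16-gon of circumradius 8 (perimeter = 2·16·8.000·sin(180°/16) = 49.94 mm); the sphere at (14.5, 15) does not reach this height (|z−center|=13.200 > r=8.5); the cylinder at (-2, 15) is absent (z outside [2.5, 12]); Taking the first minus the rest: none of the subtracted shapes is present at this height, so the r=8 cylinder is unchanged — boundary = 49.94 mm. Overall, the cross-section is a single solid region. Total boundary length (outer) = 49.94 mm.

49.94 mm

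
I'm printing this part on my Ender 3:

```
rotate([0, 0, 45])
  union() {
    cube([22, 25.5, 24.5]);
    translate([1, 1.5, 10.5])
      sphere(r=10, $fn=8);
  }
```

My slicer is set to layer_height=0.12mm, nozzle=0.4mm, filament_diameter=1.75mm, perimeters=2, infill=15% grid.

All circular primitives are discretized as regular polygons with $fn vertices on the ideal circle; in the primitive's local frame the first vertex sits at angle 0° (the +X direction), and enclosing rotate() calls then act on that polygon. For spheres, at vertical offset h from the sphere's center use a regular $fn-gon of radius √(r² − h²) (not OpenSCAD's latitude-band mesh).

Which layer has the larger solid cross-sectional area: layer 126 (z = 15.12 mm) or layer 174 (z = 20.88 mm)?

layer 126 (z = 15.12 mm)

Layer 126 (z = 15.12): the 22×25.5 cube contributes its full rectangle (area 561.00 mm²); the sphere at (1, 1.5): section is a regular 8-gon, circumradius = √(r²−h²) = √(10²−4.62²) = 8.869 (area = (8/2)·8.869²·sin(360°/8) = 222.47 mm²); Combining (union): the regions partially overlap — summed areas 783.47 mm² minus the doubly-counted overlap 78.62 mm² gives 704.85 mm² — area = 704.85 mm²; (rotated 45° about Z; rotation is an isometry so areas/perimeters/island counts are preserved). So its area = 704.85 mm². Layer 174 (z = 20.88): the cube (footprint 22×25.5) is included at this height (area 561.00 mm²); the sphere at (1, 1.5) is absent (|z−center|=10.380 > r=10); Combining (union): only the 22×25.5 cube is present, so the union is just that shape — area = 561.00 mm²; (whole slice rotated 45° about Z — lengths, areas and connectivity unchanged). So its area = 561.00 mm². Layer 126 is larger (704.85 vs 561.00 mm²).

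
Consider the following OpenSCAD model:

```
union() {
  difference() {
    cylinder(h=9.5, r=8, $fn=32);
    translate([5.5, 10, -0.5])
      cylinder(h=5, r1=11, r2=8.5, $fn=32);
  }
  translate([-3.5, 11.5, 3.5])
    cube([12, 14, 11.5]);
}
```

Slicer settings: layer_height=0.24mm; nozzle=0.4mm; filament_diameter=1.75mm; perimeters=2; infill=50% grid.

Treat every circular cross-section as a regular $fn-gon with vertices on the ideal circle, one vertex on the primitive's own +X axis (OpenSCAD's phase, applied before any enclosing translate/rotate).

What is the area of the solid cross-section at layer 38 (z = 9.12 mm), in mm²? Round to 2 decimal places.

367.77 mm²

At z = 9.12 mm: the r=8 cylinder gives a regular 32-gon of circumradius 8 (constant along its height) (area = (32/2)·8.000²·sin(360°/32) = 199.77 mm²); the cone at (5.5, 10) is not intersected at this z (z outside [-0.5, 4.5]); Taking the first minus the rest: none of the subtracted shapes is present at this height, so the r=8 cylinder is unchanged — area = 199.77 mm²; the 12×14 cube at (-3.5, 11.5) contributes its full rectangle (area 168.00 mm²); Merging all regions: the 2 present regions are separate (no shared area or edge), so areas and boundary lengths simply add and each stays a separate island — area = 367.77 mm². Overall, the cross-section has 2 separate islands. Net area = 367.77 mm².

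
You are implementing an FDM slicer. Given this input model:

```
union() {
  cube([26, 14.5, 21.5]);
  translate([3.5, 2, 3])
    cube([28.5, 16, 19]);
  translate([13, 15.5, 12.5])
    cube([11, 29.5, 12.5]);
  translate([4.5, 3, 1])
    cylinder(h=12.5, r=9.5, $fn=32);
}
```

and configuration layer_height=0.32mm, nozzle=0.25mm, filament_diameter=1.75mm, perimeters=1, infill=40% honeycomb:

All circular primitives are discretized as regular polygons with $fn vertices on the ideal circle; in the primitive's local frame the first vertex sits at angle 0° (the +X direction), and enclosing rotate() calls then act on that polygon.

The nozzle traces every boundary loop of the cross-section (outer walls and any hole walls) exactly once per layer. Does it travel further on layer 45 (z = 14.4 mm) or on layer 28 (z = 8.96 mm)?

Layer 45 (z = 14.4): the 26×14.5 cube contributes its full rectangle (perimeter 81.00 mm); the cube at (3.5, 2) (footprint 28.5×16) is included at this height (perimeter 89.00 mm); the 11×29.5 cube at (13, 15.5) contributes its full rectangle (perimeter 81.00 mm); the cylinder at (4.5, 3) does not reach this height (z outside [1, 13.5]); Combining (union): the regions partially overlap (shared area 308.75 mm²), so the edge portions inside another operand are dropped and the merged outline is re-measured after clipping — boundary = 154.00 mm. So its perimeter = 154.00 mm. Layer 28 (z = 8.96): the cube is present — its section is the full 26×14.5 rectangle (perimeter 81.00 mm); the 28.5×16 cube at (3.5, 2) contributes its full rectangle (perimeter 89.00 mm); the cube at (13, 15.5) is absent (z outside [12.5, 25]); the r=9.5 cylinder at (4.5, 3) contributes a regular 32-gon of circumradius 9.5 (perimeter = 2·32·9.500·sin(180°/32) = 59.59 mm); Merging all regions: the regions partially overlap (shared area 434.05 mm²), so the edge portions inside another operand are dropped and the merged outline is re-measured after clipping — boundary = 112.15 mm. So its perimeter = 112.15 mm. Layer 45 is larger (154.00 vs 112.15 mm).

layer 45 (z = 14.4 mm)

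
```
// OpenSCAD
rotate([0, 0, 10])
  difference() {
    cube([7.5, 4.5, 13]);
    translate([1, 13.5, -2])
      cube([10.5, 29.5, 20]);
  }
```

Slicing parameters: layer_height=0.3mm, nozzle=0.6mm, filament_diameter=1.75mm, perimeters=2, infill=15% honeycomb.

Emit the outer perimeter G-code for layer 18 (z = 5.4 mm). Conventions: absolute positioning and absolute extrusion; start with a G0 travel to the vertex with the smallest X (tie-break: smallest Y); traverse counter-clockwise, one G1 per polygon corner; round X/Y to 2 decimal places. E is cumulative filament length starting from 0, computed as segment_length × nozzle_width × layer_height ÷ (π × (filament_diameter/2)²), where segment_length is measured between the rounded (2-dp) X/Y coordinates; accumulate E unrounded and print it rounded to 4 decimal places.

At z = 5.4 mm: the cube (footprint 7.5×4.5) is included at this height; the 10.5×29.5 cube at (1, 13.5) contributes its full rectangle; Subtracting the remaining from the first: starting from the 7.5×4.5 cube, the 10.5×29.5 cube at (1, 13.5) misses the remaining region (no effect) — 1 connected region; (rotated 10° about Z; rotation is an isometry so areas/perimeters/island counts are preserved). The outline is a single polygon with 4 vertices. Extrusion per mm of travel: 0.6 × 0.3 / (π × 0.875²) = 0.074835. Accumulating E over each segment gives final E = 1.7957.

G0 X-0.78 Y4.43 Z5.40
G1 X0.00 Y0.00 E0.3366
G1 X7.39 Y1.30 E0.8981
G1 X6.60 Y5.73 E1.2349
G1 X-0.78 Y4.43 E1.7957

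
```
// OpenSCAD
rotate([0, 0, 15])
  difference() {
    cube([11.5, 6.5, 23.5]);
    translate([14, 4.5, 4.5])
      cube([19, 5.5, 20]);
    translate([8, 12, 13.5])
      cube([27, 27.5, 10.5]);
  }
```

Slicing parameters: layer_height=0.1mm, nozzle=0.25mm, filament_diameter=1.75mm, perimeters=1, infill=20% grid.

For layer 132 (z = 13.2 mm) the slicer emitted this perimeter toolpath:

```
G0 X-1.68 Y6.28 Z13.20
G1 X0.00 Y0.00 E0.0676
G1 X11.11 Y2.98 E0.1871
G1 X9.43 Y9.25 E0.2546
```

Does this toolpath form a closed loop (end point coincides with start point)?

Start point (G0): (-1.68, 6.28). End point (last G1): the path does not return to the start — open.

no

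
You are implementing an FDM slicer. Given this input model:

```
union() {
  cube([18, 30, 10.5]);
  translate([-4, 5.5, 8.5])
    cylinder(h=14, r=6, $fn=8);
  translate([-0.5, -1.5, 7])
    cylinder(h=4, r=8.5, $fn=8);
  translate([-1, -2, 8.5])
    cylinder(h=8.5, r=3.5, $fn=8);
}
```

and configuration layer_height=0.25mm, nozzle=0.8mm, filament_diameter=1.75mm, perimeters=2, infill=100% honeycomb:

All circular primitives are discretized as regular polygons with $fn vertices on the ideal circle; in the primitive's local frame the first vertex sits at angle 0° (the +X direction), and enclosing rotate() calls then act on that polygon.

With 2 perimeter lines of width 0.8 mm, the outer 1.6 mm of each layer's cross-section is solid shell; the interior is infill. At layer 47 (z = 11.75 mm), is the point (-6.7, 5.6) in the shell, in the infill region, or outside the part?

infill

At z = 11.75 mm: the cube does not reach this height (z outside [0, 10.5]); the cylinder at (-4, 5.5): section is a regular 8-gon, circumradius r=6; the cylinder at (-0.5, -1.5) does not reach this height (z outside [7, 11]); the r=3.5 cylinder at (-1, -2) contributes a regular 8-gon of circumradius 3.5; Taking the union: the regions partially overlap (shared area 2.36 mm²), so overlapping operands fuse into one piece — 1 connected region. Overall, the cross-section is a single solid region. The nearest boundary edge runs (-10.00, 5.50)→(-8.24, 9.74); distance from the point to it = 3.01 mm. The point is inside the cross-section and 3.01 mm from the nearest boundary — more than the 1.6 mm shell width (2 × 0.8), so it's in the infill interior.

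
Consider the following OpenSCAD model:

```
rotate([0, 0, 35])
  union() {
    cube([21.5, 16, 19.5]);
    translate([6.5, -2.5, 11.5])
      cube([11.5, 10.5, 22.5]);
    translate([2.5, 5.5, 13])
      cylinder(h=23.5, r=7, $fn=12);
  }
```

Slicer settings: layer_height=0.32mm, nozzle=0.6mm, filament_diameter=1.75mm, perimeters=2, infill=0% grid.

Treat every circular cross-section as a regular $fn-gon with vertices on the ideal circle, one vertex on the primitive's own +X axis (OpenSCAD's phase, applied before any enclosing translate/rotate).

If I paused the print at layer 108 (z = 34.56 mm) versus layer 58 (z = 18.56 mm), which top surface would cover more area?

Layer 108 (z = 34.56): the cube is not intersected at this z (z outside [0, 19.5]); the cube at (6.5, -2.5) does not reach this height (z outside [11.5, 34]); the r=7 cylinder at (2.5, 5.5) gives a regular 12-gon of circumradius 7 (constant along its height) (area = (12/2)·7.000²·sin(360°/12) = 147.00 mm²); Merging all regions: only the r=7 cylinder at (2.5, 5.5) is present, so the union is just that shape — area = 147.00 mm²; (whole slice rotated 35° about Z — lengths, areas and connectivity unchanged). So its area = 147.00 mm². Layer 58 (z = 18.56): the 21.5×16 cube contributes its full rectangle (area 344.00 mm²); the cube at (6.5, -2.5) is present — its section is the full 11.5×10.5 rectangle (area 120.75 mm²); the r=7 cylinder at (2.5, 5.5) contributes a regular 12-gon of circumradius 7 (area = (12/2)·7.000²·sin(360°/12) = 147.00 mm²); Merging all regions: the regions partially overlap — summed areas 611.75 mm² minus the doubly-counted overlap 192.15 mm² gives 419.60 mm² — area = 419.60 mm²; (rotated 35° about Z; rotation is an isometry so areas/perimeters/island counts are preserved). So its area = 419.60 mm². Layer 58 is larger (419.60 vs 147.00 mm²).

layer 58 (z = 18.56 mm)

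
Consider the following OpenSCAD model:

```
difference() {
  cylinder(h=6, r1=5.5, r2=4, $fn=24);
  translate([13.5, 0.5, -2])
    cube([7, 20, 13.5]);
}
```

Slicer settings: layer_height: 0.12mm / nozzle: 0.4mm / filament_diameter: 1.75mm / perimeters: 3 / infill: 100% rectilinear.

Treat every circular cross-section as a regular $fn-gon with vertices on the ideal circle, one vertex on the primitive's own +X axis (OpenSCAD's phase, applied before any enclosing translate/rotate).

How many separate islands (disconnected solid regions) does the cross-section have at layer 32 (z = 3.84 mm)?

At z = 3.84 mm: the cone: at t=0.640 of its height the radius interpolates to r₁+(r₂−r₁)t = 4.540, giving a regular 24-gon of that circumradius; the cube at (13.5, 0.5) is present — its section is the full 7×20 rectangle; Subtracting the remaining from the first: starting from the cone, the 7×20 cube at (13.5, 0.5) misses the remaining region (no effect) — 1 connected region. Overall, the cross-section is a single solid region. Island count = 1.

1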